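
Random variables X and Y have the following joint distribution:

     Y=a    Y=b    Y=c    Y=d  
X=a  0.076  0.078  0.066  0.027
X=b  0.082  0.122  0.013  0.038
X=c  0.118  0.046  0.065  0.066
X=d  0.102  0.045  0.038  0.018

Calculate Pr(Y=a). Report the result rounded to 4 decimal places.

P(Y=a) = 0.076 + 0.082 + 0.118 + 0.102 = 0.378.

0.3780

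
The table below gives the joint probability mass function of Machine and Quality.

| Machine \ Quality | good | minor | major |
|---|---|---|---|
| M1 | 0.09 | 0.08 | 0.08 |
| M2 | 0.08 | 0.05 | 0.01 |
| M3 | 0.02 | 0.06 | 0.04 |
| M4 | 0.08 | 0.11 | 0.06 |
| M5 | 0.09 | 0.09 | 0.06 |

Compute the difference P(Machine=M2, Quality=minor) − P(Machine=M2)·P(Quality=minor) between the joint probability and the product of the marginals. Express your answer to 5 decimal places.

P(Machine=M2) = 0.08 + 0.05 + 0.01 = 0.14.
P(Quality=minor) = 0.08 + 0.05 + 0.06 + 0.11 + 0.09 = 0.39.
P(Machine=M2, Quality=minor) − P(Machine=M2)P(Quality=minor) = 0.05 − 0.14×0.39 = -0.00460.

-0.00460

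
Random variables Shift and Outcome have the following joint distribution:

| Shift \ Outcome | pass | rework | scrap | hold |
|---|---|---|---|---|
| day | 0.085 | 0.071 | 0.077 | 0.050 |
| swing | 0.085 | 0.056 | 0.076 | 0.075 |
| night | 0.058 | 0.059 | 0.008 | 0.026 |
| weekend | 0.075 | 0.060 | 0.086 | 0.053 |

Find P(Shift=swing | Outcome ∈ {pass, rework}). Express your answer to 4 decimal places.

P(Outcome=pass) = 0.085 + 0.085 + 0.058 + 0.075 = 0.303.
P(Outcome=rework) = 0.071 + 0.056 + 0.059 + 0.060 = 0.246.
P(Outcome ∈ {pass, rework}) = 0.303 + 0.246 = 0.549; P(Shift=swing, Outcome ∈ {pass, rework}) = 0.085 + 0.056 = 0.141.
P(Shift=swing | Outcome ∈ {pass, rework}) = 0.141/0.549 = 0.2568.

0.2568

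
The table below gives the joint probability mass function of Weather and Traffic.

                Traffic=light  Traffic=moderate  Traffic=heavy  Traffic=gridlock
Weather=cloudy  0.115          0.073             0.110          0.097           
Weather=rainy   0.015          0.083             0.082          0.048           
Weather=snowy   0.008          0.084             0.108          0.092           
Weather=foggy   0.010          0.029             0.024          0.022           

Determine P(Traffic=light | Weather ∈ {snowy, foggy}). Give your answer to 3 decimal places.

P(Weather=snowy) = 0.008 + 0.084 + 0.108 + 0.092 = 0.292.
P(Weather=foggy) = 0.010 + 0.029 + 0.024 + 0.022 = 0.085.
P(Weather ∈ {snowy, foggy}) = 0.292 + 0.085 = 0.377; P(Traffic=light, Weather ∈ {snowy, foggy}) = 0.008 + 0.010 = 0.018.
P(Traffic=light | Weather ∈ {snowy, foggy}) = 0.018/0.377 = 0.048.

0.048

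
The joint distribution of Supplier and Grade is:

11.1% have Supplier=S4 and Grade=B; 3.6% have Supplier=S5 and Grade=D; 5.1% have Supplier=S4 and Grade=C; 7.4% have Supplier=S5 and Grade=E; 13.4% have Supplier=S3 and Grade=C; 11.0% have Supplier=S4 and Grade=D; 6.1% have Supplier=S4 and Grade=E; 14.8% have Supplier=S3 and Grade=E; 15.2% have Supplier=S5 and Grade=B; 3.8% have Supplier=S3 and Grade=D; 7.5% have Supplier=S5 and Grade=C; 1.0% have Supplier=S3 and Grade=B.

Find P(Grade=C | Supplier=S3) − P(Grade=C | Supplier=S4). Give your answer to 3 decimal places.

0.253

P(Supplier=S3) = 0.010 + 0.134 + 0.038 + 0.148 = 0.330; P(Grade=C | Supplier=S3) = 0.134/0.330 = 0.4061.
P(Supplier=S4) = 0.111 + 0.051 + 0.110 + 0.061 = 0.333; P(Grade=C | Supplier=S4) = 0.051/0.333 = 0.1532.
Difference = 0.253.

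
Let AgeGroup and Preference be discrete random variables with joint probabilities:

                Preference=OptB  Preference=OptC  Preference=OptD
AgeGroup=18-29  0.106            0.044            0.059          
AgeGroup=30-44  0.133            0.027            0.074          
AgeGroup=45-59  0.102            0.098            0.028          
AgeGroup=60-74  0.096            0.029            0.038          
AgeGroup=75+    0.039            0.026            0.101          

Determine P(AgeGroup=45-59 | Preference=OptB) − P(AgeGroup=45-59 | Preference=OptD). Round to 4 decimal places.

0.1210

P(Preference=OptB) = 0.106 + 0.133 + 0.102 + 0.096 + 0.039 = 0.476; P(AgeGroup=45-59 | Preference=OptB) = 0.102/0.476 = 0.21429.
P(Preference=OptD) = 0.059 + 0.074 + 0.028 + 0.038 + 0.101 = 0.300; P(AgeGroup=45-59 | Preference=OptD) = 0.028/0.300 = 0.09333.
Difference = 0.1210.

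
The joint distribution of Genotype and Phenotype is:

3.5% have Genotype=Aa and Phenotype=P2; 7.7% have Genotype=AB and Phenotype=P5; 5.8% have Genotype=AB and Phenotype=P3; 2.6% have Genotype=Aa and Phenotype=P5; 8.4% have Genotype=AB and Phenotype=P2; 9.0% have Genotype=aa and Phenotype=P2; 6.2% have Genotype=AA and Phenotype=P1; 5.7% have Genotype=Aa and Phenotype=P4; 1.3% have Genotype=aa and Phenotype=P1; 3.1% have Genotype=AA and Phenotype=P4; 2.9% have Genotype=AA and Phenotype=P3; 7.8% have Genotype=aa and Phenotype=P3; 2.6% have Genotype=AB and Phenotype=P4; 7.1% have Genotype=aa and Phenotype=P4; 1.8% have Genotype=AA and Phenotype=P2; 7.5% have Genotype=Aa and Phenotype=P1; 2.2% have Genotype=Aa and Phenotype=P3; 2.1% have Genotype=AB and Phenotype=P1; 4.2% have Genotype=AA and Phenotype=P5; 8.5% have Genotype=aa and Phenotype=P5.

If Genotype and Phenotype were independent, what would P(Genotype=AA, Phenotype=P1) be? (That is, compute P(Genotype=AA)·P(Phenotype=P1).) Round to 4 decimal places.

0.0311

P(Genotype=AA) = 0.062 + 0.018 + 0.029 + 0.031 + 0.042 = 0.182.
P(Phenotype=P1) = 0.062 + 0.075 + 0.013 + 0.021 = 0.171.
Product: 0.182 × 0.171 = 0.0311.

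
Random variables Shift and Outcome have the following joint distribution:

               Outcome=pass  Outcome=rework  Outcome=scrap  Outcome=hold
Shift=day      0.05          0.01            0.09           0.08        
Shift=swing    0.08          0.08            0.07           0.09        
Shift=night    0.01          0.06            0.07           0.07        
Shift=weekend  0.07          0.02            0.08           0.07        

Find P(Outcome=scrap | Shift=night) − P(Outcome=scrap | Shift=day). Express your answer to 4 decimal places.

-0.0580

P(Shift=night) = 0.01 + 0.06 + 0.07 + 0.07 = 0.21; P(Outcome=scrap | Shift=night) = 0.07/0.21 = 0.33333.
P(Shift=day) = 0.05 + 0.01 + 0.09 + 0.08 = 0.23; P(Outcome=scrap | Shift=day) = 0.09/0.23 = 0.39130.
Difference = -0.0580.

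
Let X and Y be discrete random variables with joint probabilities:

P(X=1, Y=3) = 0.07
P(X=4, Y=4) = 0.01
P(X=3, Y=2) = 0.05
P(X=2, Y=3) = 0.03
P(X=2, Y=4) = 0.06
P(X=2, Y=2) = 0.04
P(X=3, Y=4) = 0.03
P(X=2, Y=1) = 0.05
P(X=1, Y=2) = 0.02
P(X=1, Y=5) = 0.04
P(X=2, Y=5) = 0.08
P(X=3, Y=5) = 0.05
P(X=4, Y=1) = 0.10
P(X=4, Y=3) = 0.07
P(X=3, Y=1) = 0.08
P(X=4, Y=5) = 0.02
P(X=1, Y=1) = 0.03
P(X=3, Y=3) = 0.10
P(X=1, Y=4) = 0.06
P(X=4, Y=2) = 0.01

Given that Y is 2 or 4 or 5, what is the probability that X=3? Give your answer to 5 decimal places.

P(Y=2) = 0.02 + 0.04 + 0.05 + 0.01 = 0.12.
P(Y=4) = 0.06 + 0.06 + 0.03 + 0.01 = 0.16.
P(Y=5) = 0.04 + 0.08 + 0.05 + 0.02 = 0.19.
P(Y ∈ {2, 4, 5}) = 0.12 + 0.16 + 0.19 = 0.47; P(X=3, Y ∈ {2, 4, 5}) = 0.05 + 0.03 + 0.05 = 0.13.
P(X=3 | Y ∈ {2, 4, 5}) = 0.13/0.47 = 0.27660.

0.27660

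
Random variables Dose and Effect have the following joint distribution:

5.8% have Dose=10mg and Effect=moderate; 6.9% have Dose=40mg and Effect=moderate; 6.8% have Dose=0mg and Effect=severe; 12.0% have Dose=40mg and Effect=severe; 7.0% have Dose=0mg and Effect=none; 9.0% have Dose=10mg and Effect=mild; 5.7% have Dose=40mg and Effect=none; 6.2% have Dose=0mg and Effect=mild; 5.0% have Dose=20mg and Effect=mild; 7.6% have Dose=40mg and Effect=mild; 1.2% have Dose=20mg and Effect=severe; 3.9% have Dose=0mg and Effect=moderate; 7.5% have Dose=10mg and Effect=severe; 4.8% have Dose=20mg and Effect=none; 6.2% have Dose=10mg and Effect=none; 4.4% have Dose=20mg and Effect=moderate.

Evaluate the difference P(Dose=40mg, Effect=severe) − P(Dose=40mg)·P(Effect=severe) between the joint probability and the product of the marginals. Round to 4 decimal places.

0.0315

P(Dose=40mg) = 0.057 + 0.076 + 0.069 + 0.120 = 0.322.
P(Effect=severe) = 0.068 + 0.075 + 0.012 + 0.120 = 0.275.
P(Dose=40mg, Effect=severe) − P(Dose=40mg)P(Effect=severe) = 0.120 − 0.322×0.275 = 0.0315.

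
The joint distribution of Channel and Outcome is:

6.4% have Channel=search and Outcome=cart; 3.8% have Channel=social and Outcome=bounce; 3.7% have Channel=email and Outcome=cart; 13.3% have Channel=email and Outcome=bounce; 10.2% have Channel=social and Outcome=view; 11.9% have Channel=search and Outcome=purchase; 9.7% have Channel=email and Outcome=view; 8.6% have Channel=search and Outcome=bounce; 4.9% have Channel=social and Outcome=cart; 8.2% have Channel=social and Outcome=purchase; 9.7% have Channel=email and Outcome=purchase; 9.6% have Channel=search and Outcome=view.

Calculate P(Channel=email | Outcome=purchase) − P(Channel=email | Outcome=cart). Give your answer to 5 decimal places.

0.07884

P(Outcome=purchase) = 0.097 + 0.119 + 0.082 = 0.298; P(Channel=email | Outcome=purchase) = 0.097/0.298 = 0.325503.
P(Outcome=cart) = 0.037 + 0.064 + 0.049 = 0.150; P(Channel=email | Outcome=cart) = 0.037/0.150 = 0.246667.
Difference = 0.07884.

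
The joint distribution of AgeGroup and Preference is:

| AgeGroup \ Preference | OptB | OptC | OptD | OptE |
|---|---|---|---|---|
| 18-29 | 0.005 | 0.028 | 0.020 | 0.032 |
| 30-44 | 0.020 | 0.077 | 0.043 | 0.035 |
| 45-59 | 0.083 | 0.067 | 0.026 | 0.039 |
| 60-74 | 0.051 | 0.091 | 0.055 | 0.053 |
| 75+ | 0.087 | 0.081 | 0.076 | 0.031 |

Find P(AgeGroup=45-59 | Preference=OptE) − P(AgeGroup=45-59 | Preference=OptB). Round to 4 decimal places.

P(Preference=OptE) = 0.032 + 0.035 + 0.039 + 0.053 + 0.031 = 0.190; P(AgeGroup=45-59 | Preference=OptE) = 0.039/0.190 = 0.20526.
P(Preference=OptB) = 0.005 + 0.020 + 0.083 + 0.051 + 0.087 = 0.246; P(AgeGroup=45-59 | Preference=OptB) = 0.083/0.246 = 0.33740.
Difference = -0.1321.

-0.1321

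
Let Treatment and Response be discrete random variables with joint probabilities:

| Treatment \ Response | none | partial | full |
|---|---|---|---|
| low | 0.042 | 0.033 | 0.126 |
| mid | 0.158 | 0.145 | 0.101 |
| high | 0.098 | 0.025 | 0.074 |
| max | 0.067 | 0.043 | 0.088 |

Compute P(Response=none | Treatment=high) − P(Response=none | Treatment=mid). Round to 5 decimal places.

0.10637

P(Treatment=high) = 0.098 + 0.025 + 0.074 = 0.197; P(Response=none | Treatment=high) = 0.098/0.197 = 0.497462.
P(Treatment=mid) = 0.158 + 0.145 + 0.101 = 0.404; P(Response=none | Treatment=mid) = 0.158/0.404 = 0.391089.
Difference = 0.10637.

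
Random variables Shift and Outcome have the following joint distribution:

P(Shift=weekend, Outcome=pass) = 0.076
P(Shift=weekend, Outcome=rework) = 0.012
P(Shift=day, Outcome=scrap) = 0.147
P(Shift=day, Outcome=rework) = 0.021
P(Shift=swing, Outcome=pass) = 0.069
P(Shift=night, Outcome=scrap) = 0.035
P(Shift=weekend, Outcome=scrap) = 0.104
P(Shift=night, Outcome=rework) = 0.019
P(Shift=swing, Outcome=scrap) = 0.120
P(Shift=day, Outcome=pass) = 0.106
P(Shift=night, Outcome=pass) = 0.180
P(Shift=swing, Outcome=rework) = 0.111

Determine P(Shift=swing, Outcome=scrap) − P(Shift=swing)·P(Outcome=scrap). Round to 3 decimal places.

-0.002

P(Shift=swing) = 0.069 + 0.111 + 0.120 = 0.300.
P(Outcome=scrap) = 0.147 + 0.120 + 0.035 + 0.104 = 0.406.
P(Shift=swing, Outcome=scrap) − P(Shift=swing)P(Outcome=scrap) = 0.120 − 0.300×0.406 = -0.002.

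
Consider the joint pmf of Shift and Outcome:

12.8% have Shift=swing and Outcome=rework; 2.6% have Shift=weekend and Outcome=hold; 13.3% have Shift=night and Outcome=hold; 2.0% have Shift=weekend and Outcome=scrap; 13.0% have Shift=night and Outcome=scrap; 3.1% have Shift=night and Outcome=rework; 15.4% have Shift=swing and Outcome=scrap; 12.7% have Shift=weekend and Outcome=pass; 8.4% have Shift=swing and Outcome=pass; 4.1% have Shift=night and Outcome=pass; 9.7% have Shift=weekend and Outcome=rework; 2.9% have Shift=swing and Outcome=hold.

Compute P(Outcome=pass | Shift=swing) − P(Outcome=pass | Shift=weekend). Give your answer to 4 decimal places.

-0.2577

P(Shift=swing) = 0.084 + 0.128 + 0.154 + 0.029 = 0.395; P(Outcome=pass | Shift=swing) = 0.084/0.395 = 0.21266.
P(Shift=weekend) = 0.127 + 0.097 + 0.020 + 0.026 = 0.270; P(Outcome=pass | Shift=weekend) = 0.127/0.270 = 0.47037.
Difference = -0.2577.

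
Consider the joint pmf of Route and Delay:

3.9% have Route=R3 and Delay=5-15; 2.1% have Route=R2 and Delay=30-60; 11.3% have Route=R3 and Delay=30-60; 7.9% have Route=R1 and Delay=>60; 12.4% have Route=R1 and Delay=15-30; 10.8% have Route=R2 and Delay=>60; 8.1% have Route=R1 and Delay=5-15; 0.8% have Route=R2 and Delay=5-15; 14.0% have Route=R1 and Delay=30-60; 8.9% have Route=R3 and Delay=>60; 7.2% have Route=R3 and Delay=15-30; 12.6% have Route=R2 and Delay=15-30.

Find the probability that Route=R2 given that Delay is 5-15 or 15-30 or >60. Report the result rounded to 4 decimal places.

0.3333

P(Delay=5-15) = 0.081 + 0.008 + 0.039 = 0.128.
P(Delay=15-30) = 0.124 + 0.126 + 0.072 = 0.322.
P(Delay=>60) = 0.079 + 0.108 + 0.089 = 0.276.
P(Delay ∈ {5-15, 15-30, >60}) = 0.128 + 0.322 + 0.276 = 0.726; P(Route=R2, Delay ∈ {5-15, 15-30, >60}) = 0.008 + 0.126 + 0.108 = 0.242.
P(Route=R2 | Delay ∈ {5-15, 15-30, >60}) = 0.242/0.726 = 0.3333.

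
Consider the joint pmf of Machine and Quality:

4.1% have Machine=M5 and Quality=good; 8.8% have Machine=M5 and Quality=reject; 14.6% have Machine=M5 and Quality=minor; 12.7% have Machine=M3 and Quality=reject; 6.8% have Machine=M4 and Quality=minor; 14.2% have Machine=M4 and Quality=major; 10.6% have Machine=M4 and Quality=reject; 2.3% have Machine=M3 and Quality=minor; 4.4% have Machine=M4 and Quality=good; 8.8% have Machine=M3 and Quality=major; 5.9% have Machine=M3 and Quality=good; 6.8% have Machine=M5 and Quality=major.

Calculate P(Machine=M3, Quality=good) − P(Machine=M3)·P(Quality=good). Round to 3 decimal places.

0.016

P(Machine=M3) = 0.059 + 0.023 + 0.088 + 0.127 = 0.297.
P(Quality=good) = 0.059 + 0.044 + 0.041 = 0.144.
P(Machine=M3, Quality=good) − P(Machine=M3)P(Quality=good) = 0.059 − 0.297×0.144 = 0.016.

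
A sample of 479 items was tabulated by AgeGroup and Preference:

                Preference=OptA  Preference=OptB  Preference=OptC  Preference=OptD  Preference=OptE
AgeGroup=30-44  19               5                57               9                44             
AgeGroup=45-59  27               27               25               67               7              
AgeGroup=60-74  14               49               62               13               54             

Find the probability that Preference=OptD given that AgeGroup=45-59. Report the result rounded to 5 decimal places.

Total with AgeGroup=45-59: 27 + 27 + 25 + 67 + 7 = 153.
P(Preference=OptD | AgeGroup=45-59) = 67/153 = 0.43791.

0.43791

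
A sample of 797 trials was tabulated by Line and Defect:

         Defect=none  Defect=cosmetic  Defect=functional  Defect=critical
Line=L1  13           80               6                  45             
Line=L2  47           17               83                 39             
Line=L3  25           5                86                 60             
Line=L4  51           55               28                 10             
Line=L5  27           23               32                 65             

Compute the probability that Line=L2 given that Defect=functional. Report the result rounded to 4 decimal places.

0.3532

Total with Defect=functional: 6 + 83 + 86 + 28 + 32 = 235.
P(Line=L2 | Defect=functional) = 83/235 = 0.3532.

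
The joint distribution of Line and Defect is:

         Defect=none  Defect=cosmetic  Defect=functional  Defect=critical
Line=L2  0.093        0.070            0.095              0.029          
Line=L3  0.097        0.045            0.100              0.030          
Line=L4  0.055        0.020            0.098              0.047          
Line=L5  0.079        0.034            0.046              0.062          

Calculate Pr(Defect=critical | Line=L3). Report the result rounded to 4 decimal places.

0.1103

P(Line=L3) = 0.097 + 0.045 + 0.100 + 0.030 = 0.272.
P(Defect=critical | Line=L3) = 0.030/0.272 = 0.1103.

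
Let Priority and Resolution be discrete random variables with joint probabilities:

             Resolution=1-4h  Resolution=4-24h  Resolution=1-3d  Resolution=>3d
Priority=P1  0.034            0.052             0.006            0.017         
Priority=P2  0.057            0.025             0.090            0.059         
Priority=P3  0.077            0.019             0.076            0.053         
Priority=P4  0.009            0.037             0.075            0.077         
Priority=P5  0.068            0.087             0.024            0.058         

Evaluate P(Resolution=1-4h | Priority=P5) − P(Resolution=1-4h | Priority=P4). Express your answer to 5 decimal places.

0.24147

P(Priority=P5) = 0.068 + 0.087 + 0.024 + 0.058 = 0.237; P(Resolution=1-4h | Priority=P5) = 0.068/0.237 = 0.286920.
P(Priority=P4) = 0.009 + 0.037 + 0.075 + 0.077 = 0.198; P(Resolution=1-4h | Priority=P4) = 0.009/0.198 = 0.045455.
Difference = 0.24147.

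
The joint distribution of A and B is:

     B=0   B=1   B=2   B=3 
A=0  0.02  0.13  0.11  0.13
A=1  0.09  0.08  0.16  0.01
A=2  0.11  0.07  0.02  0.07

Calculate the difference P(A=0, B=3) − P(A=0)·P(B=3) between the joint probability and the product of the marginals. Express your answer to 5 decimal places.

P(A=0) = 0.02 + 0.13 + 0.11 + 0.13 = 0.39.
P(B=3) = 0.13 + 0.01 + 0.07 = 0.21.
P(A=0, B=3) − P(A=0)P(B=3) = 0.13 − 0.39×0.21 = 0.04810.

0.04810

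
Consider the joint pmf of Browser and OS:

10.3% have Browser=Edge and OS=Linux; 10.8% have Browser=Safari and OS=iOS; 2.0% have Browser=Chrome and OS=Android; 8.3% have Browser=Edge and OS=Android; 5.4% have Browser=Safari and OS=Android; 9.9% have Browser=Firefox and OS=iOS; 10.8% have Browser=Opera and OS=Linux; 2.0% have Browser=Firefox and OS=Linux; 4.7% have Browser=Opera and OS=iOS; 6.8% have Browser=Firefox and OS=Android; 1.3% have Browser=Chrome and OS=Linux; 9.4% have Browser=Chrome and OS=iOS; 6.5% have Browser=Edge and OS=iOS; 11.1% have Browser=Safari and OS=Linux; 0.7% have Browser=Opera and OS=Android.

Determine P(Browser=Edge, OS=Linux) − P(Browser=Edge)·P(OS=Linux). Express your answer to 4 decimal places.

0.0139

P(Browser=Edge) = 0.103 + 0.065 + 0.083 = 0.251.
P(OS=Linux) = 0.013 + 0.020 + 0.111 + 0.103 + 0.108 = 0.355.
P(Browser=Edge, OS=Linux) − P(Browser=Edge)P(OS=Linux) = 0.103 − 0.251×0.355 = 0.0139.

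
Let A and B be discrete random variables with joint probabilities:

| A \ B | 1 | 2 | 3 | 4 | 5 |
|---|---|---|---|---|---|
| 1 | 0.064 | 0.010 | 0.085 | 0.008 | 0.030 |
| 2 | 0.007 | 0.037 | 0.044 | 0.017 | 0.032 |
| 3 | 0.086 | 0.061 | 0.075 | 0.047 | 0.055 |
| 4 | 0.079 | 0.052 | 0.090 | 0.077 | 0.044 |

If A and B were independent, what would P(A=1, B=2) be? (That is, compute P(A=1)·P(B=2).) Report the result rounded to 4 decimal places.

0.0315

P(A=1) = 0.064 + 0.010 + 0.085 + 0.008 + 0.030 = 0.197.
P(B=2) = 0.010 + 0.037 + 0.061 + 0.052 = 0.160.
Product: 0.197 × 0.160 = 0.0315.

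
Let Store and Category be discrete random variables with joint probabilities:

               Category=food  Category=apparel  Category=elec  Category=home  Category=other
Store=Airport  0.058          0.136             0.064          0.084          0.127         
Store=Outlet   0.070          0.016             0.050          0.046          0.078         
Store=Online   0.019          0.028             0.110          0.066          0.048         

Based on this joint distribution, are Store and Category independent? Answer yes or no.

P(Store=Airport) = 0.469 and P(Category=apparel) = 0.180, so their product is 0.08442, but P(Store=Airport, Category=apparel) = 0.136. Since these differ, Store and Category are not independent.

no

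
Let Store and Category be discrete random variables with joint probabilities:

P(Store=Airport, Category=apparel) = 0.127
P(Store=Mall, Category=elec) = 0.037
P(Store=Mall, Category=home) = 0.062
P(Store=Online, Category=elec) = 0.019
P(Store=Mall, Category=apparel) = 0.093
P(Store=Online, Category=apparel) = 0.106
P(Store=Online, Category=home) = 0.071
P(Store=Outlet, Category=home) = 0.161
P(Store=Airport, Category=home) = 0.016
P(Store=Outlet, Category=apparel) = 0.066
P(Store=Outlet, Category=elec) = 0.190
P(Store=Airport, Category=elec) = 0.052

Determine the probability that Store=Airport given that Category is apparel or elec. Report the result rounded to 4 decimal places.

P(Category=apparel) = 0.093 + 0.127 + 0.066 + 0.106 = 0.392.
P(Category=elec) = 0.037 + 0.052 + 0.190 + 0.019 = 0.298.
P(Category ∈ {apparel, elec}) = 0.392 + 0.298 = 0.690; P(Store=Airport, Category ∈ {apparel, elec}) = 0.127 + 0.052 = 0.179.
P(Store=Airport | Category ∈ {apparel, elec}) = 0.179/0.690 = 0.2594.

0.2594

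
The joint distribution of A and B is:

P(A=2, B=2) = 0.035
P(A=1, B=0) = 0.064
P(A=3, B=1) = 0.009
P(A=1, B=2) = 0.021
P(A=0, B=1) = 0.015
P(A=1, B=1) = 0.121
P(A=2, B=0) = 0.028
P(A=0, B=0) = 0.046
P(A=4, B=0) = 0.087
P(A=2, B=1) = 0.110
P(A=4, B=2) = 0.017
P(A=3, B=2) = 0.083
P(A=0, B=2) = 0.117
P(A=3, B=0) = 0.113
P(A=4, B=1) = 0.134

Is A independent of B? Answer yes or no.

P(A=3) = 0.205 and P(B=1) = 0.389, so their product is 0.07975, but P(A=3, B=1) = 0.009. Since these differ, A and B are not independent.

no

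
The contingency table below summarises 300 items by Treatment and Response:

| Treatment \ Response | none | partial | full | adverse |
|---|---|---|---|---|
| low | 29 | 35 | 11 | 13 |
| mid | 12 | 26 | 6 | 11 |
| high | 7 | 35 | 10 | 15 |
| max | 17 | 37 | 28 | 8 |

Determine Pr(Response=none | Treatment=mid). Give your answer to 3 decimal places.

Total with Treatment=mid: 12 + 26 + 6 + 11 = 55.
P(Response=none | Treatment=mid) = 12/55 = 0.218.

0.218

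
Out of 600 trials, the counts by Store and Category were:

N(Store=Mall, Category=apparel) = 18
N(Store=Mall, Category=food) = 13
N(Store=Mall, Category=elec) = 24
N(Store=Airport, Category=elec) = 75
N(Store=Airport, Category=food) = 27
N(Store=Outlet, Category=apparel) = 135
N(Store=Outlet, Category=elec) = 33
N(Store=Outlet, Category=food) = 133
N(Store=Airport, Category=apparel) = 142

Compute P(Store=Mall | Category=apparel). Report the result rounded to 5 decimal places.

0.06102

Total with Category=apparel: 18 + 142 + 135 = 295.
P(Store=Mall | Category=apparel) = 18/295 = 0.06102.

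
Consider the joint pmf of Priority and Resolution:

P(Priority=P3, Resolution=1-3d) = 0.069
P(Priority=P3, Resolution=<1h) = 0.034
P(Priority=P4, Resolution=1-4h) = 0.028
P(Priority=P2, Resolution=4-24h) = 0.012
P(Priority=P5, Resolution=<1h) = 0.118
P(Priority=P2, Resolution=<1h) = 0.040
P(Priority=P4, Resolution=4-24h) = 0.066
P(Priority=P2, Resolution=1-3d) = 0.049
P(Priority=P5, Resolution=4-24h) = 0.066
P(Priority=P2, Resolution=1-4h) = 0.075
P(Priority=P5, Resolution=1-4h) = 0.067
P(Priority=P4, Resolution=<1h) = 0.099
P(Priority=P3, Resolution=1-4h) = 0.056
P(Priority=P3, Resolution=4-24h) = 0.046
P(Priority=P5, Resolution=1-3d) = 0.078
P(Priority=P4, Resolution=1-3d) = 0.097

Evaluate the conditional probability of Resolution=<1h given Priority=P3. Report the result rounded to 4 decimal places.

P(Priority=P3) = 0.034 + 0.056 + 0.046 + 0.069 = 0.205.
P(Resolution=<1h | Priority=P3) = 0.034/0.205 = 0.1659.

0.1659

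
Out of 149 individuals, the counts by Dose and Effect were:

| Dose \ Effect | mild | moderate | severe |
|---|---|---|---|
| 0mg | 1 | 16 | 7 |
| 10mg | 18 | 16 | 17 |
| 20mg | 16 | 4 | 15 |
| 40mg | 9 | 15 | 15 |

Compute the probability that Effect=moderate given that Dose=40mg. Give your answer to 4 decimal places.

0.3846

Total with Dose=40mg: 9 + 15 + 15 = 39.
P(Effect=moderate | Dose=40mg) = 15/39 = 0.3846.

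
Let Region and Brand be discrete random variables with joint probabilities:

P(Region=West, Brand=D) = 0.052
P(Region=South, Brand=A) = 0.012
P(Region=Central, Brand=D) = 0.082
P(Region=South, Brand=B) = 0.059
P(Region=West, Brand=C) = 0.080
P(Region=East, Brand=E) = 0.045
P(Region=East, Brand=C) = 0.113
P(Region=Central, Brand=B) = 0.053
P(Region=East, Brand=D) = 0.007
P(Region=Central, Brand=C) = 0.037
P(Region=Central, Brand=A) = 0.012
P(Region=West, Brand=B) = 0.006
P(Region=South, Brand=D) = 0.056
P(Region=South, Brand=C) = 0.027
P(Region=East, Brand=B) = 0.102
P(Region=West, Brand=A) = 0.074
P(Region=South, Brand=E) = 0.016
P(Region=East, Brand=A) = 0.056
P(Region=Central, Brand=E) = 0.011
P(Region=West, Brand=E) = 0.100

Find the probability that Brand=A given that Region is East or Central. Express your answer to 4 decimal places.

0.1313

P(Region=East) = 0.056 + 0.102 + 0.113 + 0.007 + 0.045 = 0.323.
P(Region=Central) = 0.012 + 0.053 + 0.037 + 0.082 + 0.011 = 0.195.
P(Region ∈ {East, Central}) = 0.323 + 0.195 = 0.518; P(Brand=A, Region ∈ {East, Central}) = 0.056 + 0.012 = 0.068.
P(Brand=A | Region ∈ {East, Central}) = 0.068/0.518 = 0.1313.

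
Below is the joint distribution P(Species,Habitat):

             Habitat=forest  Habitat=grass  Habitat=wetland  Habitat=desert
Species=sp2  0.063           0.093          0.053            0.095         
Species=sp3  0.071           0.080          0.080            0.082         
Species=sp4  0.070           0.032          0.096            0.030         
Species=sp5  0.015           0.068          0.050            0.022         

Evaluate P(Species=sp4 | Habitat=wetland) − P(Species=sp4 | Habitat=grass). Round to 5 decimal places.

P(Habitat=wetland) = 0.053 + 0.080 + 0.096 + 0.050 = 0.279; P(Species=sp4 | Habitat=wetland) = 0.096/0.279 = 0.344086.
P(Habitat=grass) = 0.093 + 0.080 + 0.032 + 0.068 = 0.273; P(Species=sp4 | Habitat=grass) = 0.032/0.273 = 0.117216.
Difference = 0.22687.

0.22687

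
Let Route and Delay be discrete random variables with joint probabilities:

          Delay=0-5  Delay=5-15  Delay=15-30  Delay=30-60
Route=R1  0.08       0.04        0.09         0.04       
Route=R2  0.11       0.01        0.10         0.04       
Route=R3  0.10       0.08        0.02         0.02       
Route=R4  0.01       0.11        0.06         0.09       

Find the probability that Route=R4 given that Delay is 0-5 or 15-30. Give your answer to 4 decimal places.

P(Delay=0-5) = 0.08 + 0.11 + 0.10 + 0.01 = 0.30.
P(Delay=15-30) = 0.09 + 0.10 + 0.02 + 0.06 = 0.27.
P(Delay ∈ {0-5, 15-30}) = 0.30 + 0.27 = 0.57; P(Route=R4, Delay ∈ {0-5, 15-30}) = 0.01 + 0.06 = 0.07.
P(Route=R4 | Delay ∈ {0-5, 15-30}) = 0.07/0.57 = 0.1228.

0.1228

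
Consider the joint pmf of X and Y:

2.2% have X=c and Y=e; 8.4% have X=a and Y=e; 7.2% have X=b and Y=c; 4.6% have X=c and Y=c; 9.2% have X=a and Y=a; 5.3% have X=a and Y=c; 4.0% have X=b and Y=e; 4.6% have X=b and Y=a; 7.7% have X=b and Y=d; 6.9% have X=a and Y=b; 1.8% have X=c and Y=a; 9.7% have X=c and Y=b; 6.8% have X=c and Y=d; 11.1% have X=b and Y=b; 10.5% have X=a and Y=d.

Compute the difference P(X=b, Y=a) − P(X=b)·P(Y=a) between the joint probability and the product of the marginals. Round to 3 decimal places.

-0.008

P(X=b) = 0.046 + 0.111 + 0.072 + 0.077 + 0.040 = 0.346.
P(Y=a) = 0.092 + 0.046 + 0.018 = 0.156.
P(X=b, Y=a) − P(X=b)P(Y=a) = 0.046 − 0.346×0.156 = -0.008.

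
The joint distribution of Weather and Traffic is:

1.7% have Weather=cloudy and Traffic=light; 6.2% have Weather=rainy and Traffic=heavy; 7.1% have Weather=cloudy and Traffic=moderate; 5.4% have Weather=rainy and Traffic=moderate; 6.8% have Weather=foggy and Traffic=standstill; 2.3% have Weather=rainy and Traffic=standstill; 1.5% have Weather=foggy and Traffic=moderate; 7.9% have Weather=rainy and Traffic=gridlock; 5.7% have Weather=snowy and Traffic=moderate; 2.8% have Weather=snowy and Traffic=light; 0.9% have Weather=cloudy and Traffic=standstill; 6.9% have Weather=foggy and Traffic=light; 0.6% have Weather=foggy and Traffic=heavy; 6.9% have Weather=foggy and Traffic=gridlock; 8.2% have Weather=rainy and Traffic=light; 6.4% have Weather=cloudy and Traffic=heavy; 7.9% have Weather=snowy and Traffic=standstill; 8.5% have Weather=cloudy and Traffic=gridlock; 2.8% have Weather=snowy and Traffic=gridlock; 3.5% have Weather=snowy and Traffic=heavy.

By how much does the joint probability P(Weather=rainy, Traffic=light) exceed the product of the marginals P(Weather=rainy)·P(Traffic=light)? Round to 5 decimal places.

0.02320

P(Weather=rainy) = 0.082 + 0.054 + 0.062 + 0.079 + 0.023 = 0.300.
P(Traffic=light) = 0.017 + 0.082 + 0.028 + 0.069 = 0.196.
P(Weather=rainy, Traffic=light) − P(Weather=rainy)P(Traffic=light) = 0.082 − 0.300×0.196 = 0.02320.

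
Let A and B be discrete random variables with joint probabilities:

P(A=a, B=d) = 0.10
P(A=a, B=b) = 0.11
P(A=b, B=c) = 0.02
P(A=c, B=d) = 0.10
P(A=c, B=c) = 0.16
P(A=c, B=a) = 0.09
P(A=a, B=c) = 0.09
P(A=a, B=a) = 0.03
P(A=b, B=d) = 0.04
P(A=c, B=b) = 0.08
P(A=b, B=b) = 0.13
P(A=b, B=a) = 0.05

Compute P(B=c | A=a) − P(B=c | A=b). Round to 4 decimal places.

0.1894

P(A=a) = 0.03 + 0.11 + 0.09 + 0.10 = 0.33; P(B=c | A=a) = 0.09/0.33 = 0.27273.
P(A=b) = 0.05 + 0.13 + 0.02 + 0.04 = 0.24; P(B=c | A=b) = 0.02/0.24 = 0.08333.
Difference = 0.1894.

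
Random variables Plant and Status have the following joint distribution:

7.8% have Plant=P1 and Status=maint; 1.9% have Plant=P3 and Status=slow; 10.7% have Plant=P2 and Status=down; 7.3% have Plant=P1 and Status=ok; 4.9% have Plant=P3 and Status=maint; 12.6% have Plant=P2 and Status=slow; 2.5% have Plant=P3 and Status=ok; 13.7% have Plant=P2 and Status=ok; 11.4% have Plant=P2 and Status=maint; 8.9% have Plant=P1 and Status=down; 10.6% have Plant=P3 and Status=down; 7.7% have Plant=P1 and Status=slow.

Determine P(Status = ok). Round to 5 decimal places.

P(Status=ok) = 0.073 + 0.137 + 0.025 = 0.235.

0.23500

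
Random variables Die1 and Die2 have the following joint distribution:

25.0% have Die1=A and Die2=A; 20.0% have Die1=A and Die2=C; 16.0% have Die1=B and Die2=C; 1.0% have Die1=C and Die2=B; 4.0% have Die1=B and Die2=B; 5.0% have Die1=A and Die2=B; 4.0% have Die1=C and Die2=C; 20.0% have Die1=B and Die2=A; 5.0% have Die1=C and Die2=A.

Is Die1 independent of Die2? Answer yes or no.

Every cell satisfies P(Die1,Die2) = P(Die1)·P(Die2). For instance P(Die1=A) = 0.500, P(Die2=A) = 0.500, and 0.500×0.500 = 0.250 matches the joint entry. So Die1 and Die2 are independent.

yes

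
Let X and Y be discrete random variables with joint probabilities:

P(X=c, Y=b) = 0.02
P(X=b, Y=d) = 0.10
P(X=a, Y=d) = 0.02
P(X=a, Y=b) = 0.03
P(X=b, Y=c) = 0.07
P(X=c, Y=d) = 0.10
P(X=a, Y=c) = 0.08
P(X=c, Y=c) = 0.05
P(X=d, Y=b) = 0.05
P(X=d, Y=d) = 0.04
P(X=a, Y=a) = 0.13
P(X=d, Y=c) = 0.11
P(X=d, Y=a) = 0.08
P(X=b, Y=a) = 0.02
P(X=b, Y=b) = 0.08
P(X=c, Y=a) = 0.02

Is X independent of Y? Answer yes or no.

P(X=a) = 0.26 and P(Y=a) = 0.25, so their product is 0.0650, but P(X=a, Y=a) = 0.13. Since these differ, X and Y are not independent.

no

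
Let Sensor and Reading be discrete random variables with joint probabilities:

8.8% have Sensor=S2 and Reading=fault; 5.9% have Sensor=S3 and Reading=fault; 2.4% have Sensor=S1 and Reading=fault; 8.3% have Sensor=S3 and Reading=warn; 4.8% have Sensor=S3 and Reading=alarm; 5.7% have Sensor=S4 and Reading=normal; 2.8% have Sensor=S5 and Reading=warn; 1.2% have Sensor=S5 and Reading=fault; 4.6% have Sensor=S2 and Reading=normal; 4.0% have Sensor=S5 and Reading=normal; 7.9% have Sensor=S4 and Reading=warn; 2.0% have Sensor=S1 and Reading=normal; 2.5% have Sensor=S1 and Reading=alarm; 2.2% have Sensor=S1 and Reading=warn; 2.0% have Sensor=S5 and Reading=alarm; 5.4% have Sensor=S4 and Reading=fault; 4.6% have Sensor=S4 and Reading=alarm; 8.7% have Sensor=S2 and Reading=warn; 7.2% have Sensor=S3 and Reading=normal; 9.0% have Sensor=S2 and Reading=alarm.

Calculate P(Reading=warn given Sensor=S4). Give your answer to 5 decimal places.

0.33475

P(Sensor=S4) = 0.057 + 0.079 + 0.046 + 0.054 = 0.236.
P(Reading=warn | Sensor=S4) = 0.079/0.236 = 0.33475.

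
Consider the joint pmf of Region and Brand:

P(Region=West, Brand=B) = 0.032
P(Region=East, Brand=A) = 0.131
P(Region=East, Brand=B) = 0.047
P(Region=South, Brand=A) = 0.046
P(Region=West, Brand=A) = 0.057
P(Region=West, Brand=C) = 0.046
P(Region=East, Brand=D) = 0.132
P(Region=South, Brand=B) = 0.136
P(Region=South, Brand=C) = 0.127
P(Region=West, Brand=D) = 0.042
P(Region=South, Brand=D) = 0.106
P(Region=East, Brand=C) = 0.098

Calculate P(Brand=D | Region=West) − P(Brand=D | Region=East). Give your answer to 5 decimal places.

P(Region=West) = 0.057 + 0.032 + 0.046 + 0.042 = 0.177; P(Brand=D | Region=West) = 0.042/0.177 = 0.237288.
P(Region=East) = 0.131 + 0.047 + 0.098 + 0.132 = 0.408; P(Brand=D | Region=East) = 0.132/0.408 = 0.323529.
Difference = -0.08624.

-0.08624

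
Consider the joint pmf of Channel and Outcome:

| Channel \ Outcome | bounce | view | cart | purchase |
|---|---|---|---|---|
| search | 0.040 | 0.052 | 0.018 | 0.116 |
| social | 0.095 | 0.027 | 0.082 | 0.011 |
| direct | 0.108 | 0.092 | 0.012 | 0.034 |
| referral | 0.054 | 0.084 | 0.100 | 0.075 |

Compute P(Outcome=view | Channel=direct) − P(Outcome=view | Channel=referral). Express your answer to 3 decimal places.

P(Channel=direct) = 0.108 + 0.092 + 0.012 + 0.034 = 0.246; P(Outcome=view | Channel=direct) = 0.092/0.246 = 0.3740.
P(Channel=referral) = 0.054 + 0.084 + 0.100 + 0.075 = 0.313; P(Outcome=view | Channel=referral) = 0.084/0.313 = 0.2684.
Difference = 0.106.

0.106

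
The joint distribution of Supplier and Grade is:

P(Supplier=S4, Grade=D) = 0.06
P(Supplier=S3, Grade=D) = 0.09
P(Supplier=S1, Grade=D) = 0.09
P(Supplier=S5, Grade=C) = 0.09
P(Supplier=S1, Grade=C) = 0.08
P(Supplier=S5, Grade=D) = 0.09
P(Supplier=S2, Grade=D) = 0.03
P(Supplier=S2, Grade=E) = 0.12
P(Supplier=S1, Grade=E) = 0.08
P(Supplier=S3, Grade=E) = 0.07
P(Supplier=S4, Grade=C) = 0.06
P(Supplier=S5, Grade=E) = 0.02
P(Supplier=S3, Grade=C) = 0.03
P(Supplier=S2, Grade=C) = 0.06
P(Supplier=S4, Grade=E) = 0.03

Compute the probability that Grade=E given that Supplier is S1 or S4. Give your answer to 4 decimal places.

P(Supplier=S1) = 0.08 + 0.09 + 0.08 = 0.25.
P(Supplier=S4) = 0.06 + 0.06 + 0.03 = 0.15.
P(Supplier ∈ {S1, S4}) = 0.25 + 0.15 = 0.40; P(Grade=E, Supplier ∈ {S1, S4}) = 0.08 + 0.03 = 0.11.
P(Grade=E | Supplier ∈ {S1, S4}) = 0.11/0.40 = 0.2750.

0.2750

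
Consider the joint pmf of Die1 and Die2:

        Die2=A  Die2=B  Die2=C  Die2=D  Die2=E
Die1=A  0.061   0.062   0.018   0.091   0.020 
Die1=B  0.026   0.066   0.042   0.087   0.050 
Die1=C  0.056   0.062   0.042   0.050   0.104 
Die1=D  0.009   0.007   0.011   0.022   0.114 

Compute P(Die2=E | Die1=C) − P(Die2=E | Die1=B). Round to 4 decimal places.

P(Die1=C) = 0.056 + 0.062 + 0.042 + 0.050 + 0.104 = 0.314; P(Die2=E | Die1=C) = 0.104/0.314 = 0.33121.
P(Die1=B) = 0.026 + 0.066 + 0.042 + 0.087 + 0.050 = 0.271; P(Die2=E | Die1=B) = 0.050/0.271 = 0.18450.
Difference = 0.1467.

0.1467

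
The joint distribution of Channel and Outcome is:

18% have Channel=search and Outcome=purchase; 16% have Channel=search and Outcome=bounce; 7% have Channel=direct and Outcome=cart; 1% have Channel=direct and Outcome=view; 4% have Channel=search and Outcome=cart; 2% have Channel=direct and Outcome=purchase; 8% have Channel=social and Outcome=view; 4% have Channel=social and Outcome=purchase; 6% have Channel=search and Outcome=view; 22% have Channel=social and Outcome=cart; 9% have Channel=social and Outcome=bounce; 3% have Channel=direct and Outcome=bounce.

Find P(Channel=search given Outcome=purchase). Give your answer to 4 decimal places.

P(Outcome=purchase) = 0.18 + 0.04 + 0.02 = 0.24.
P(Channel=search | Outcome=purchase) = 0.18/0.24 = 0.7500.

0.7500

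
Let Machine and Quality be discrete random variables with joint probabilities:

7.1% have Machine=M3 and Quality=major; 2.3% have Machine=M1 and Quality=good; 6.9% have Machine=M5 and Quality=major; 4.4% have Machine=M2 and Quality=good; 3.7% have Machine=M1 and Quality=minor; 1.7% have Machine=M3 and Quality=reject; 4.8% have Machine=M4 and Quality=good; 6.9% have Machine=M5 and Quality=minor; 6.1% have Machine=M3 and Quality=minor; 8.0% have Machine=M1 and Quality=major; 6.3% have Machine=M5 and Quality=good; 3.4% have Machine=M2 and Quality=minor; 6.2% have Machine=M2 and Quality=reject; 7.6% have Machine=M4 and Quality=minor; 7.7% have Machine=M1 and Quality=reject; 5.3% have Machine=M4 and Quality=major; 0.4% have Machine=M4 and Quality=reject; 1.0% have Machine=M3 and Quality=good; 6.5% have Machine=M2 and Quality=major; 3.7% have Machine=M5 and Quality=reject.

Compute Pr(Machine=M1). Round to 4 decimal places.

P(Machine=M1) = 0.023 + 0.037 + 0.080 + 0.077 = 0.217.

0.2170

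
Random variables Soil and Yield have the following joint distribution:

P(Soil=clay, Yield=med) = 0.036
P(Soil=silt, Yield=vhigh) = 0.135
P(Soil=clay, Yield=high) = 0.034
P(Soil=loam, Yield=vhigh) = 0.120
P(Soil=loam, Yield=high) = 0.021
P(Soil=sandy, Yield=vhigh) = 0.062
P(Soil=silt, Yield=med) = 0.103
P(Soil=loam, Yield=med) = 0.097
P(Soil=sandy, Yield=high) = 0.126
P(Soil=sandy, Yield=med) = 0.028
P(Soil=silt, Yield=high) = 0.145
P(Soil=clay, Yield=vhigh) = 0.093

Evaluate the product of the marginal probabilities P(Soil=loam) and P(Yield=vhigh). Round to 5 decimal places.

0.09758

P(Soil=loam) = 0.097 + 0.021 + 0.120 = 0.238.
P(Yield=vhigh) = 0.062 + 0.120 + 0.093 + 0.135 = 0.410.
Product: 0.238 × 0.410 = 0.09758.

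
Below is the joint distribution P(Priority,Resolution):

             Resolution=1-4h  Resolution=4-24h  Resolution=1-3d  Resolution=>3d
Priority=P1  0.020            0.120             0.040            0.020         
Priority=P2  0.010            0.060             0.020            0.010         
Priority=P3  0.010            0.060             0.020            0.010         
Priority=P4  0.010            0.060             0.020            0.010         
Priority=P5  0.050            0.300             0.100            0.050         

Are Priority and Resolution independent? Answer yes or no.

yes

Every cell satisfies P(Priority,Resolution) = P(Priority)·P(Resolution). For instance P(Priority=P3) = 0.100, P(Resolution=1-3d) = 0.200, and 0.100×0.200 = 0.020 matches the joint entry. So Priority and Resolution are independent.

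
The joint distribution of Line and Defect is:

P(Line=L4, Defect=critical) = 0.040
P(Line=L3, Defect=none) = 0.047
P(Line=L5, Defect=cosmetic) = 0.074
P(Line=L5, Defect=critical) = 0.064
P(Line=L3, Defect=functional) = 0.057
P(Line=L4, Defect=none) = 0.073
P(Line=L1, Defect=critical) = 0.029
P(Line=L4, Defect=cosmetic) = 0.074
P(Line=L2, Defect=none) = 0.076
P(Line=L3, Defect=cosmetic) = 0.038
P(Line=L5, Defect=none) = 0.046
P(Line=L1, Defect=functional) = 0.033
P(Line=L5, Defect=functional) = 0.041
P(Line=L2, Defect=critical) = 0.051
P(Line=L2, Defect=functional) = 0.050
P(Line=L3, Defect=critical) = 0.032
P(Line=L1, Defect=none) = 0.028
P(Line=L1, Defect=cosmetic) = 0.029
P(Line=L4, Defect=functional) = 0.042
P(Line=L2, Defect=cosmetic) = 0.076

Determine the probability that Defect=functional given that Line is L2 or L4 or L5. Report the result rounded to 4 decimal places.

P(Line=L2) = 0.076 + 0.076 + 0.050 + 0.051 = 0.253.
P(Line=L4) = 0.073 + 0.074 + 0.042 + 0.040 = 0.229.
P(Line=L5) = 0.046 + 0.074 + 0.041 + 0.064 = 0.225.
P(Line ∈ {L2, L4, L5}) = 0.253 + 0.229 + 0.225 = 0.707; P(Defect=functional, Line ∈ {L2, L4, L5}) = 0.050 + 0.042 + 0.041 = 0.133.
P(Defect=functional | Line ∈ {L2, L4, L5}) = 0.133/0.707 = 0.1881.

0.1881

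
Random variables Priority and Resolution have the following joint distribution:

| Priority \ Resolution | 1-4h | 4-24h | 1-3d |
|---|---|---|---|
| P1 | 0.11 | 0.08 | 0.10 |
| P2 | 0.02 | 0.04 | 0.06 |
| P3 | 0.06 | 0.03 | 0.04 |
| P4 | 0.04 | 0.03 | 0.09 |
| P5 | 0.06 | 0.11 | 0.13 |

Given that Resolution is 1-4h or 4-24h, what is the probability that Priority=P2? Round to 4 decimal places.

P(Resolution=1-4h) = 0.11 + 0.02 + 0.06 + 0.04 + 0.06 = 0.29.
P(Resolution=4-24h) = 0.08 + 0.04 + 0.03 + 0.03 + 0.11 = 0.29.
P(Resolution ∈ {1-4h, 4-24h}) = 0.29 + 0.29 = 0.58; P(Priority=P2, Resolution ∈ {1-4h, 4-24h}) = 0.02 + 0.04 = 0.06.
P(Priority=P2 | Resolution ∈ {1-4h, 4-24h}) = 0.06/0.58 = 0.1034.

0.1034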